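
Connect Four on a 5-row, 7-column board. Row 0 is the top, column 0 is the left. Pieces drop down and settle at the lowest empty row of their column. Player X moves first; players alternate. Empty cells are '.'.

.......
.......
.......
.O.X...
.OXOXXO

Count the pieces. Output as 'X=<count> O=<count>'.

X=4 O=4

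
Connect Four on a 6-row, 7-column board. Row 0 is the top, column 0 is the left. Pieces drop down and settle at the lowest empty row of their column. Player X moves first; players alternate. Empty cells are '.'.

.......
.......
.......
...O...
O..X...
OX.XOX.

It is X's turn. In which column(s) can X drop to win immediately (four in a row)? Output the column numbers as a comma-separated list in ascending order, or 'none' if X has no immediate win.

col 0: drop X → no win
col 1: drop X → no win
col 2: drop X → no win
col 3: drop X → no win
col 4: drop X → no win
col 5: drop X → no win
col 6: drop X → no win

Answer: none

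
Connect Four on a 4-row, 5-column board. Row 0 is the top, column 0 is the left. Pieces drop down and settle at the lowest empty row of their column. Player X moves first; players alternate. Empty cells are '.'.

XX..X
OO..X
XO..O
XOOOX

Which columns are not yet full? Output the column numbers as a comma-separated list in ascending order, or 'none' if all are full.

Answer: 2,3

Derivation:
col 0: top cell = 'X' → FULL
col 1: top cell = 'X' → FULL
col 2: top cell = '.' → open
col 3: top cell = '.' → open
col 4: top cell = 'X' → FULL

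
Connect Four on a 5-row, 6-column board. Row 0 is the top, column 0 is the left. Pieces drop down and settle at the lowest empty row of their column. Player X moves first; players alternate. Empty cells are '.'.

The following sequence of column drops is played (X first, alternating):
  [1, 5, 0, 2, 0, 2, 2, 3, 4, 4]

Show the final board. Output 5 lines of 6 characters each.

Answer: ......
......
..X...
X.O.O.
XXOOXO

Derivation:
Move 1: X drops in col 1, lands at row 4
Move 2: O drops in col 5, lands at row 4
Move 3: X drops in col 0, lands at row 4
Move 4: O drops in col 2, lands at row 4
Move 5: X drops in col 0, lands at row 3
Move 6: O drops in col 2, lands at row 3
Move 7: X drops in col 2, lands at row 2
Move 8: O drops in col 3, lands at row 4
Move 9: X drops in col 4, lands at row 4
Move 10: O drops in col 4, lands at row 3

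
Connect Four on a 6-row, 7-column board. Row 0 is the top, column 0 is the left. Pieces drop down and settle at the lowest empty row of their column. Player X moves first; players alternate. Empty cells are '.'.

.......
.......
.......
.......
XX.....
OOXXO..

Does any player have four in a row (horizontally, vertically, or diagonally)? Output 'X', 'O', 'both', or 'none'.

none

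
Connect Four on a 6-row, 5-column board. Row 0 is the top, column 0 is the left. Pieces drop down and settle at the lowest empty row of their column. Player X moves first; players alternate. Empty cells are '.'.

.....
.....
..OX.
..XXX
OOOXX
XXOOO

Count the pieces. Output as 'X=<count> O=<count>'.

X=8 O=7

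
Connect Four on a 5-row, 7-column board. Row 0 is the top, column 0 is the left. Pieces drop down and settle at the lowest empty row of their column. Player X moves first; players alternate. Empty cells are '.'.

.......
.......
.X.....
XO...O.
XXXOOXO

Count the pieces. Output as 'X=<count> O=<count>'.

X=6 O=5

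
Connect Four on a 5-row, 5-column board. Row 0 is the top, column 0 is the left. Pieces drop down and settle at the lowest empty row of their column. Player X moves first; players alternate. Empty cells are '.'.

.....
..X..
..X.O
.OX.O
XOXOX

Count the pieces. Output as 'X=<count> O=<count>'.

X=6 O=5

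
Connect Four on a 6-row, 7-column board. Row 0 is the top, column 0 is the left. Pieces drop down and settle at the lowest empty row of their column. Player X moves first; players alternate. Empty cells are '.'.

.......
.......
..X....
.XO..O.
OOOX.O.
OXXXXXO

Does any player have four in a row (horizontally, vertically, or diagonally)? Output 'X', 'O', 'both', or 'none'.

X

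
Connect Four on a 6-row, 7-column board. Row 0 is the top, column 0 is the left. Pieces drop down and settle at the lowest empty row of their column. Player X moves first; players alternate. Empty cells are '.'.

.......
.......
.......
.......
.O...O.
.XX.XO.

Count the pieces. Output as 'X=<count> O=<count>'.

X=3 O=3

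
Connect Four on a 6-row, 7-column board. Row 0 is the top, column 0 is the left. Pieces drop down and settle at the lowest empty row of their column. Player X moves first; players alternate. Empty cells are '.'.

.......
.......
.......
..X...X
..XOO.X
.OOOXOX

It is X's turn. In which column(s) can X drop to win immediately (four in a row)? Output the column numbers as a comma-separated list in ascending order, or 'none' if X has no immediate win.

col 0: drop X → no win
col 1: drop X → no win
col 2: drop X → no win
col 3: drop X → no win
col 4: drop X → no win
col 5: drop X → no win
col 6: drop X → WIN!

Answer: 6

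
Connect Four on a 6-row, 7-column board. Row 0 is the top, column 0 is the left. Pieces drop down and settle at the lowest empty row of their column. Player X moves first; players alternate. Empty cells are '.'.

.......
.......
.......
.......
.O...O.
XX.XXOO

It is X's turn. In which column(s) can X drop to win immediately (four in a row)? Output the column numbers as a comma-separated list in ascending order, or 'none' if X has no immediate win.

col 0: drop X → no win
col 1: drop X → no win
col 2: drop X → WIN!
col 3: drop X → no win
col 4: drop X → no win
col 5: drop X → no win
col 6: drop X → no win

Answer: 2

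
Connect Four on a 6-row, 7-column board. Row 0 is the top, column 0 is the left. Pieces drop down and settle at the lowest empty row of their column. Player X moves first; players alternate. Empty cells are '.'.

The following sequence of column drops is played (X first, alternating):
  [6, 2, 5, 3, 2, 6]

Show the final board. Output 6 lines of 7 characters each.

Answer: .......
.......
.......
.......
..X...O
..OO.XX

Derivation:
Move 1: X drops in col 6, lands at row 5
Move 2: O drops in col 2, lands at row 5
Move 3: X drops in col 5, lands at row 5
Move 4: O drops in col 3, lands at row 5
Move 5: X drops in col 2, lands at row 4
Move 6: O drops in col 6, lands at row 4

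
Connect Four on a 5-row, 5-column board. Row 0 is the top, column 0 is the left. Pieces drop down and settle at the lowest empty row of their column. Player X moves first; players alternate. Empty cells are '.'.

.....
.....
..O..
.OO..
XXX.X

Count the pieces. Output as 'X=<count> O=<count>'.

X=4 O=3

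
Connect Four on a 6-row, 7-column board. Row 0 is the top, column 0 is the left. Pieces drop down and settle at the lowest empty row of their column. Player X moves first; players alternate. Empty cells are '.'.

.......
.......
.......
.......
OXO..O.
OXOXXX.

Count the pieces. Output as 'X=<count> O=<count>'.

X=5 O=5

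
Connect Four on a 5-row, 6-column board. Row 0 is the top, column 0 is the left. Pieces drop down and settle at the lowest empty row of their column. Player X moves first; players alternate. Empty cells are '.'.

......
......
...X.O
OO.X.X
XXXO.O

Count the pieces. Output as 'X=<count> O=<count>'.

X=6 O=5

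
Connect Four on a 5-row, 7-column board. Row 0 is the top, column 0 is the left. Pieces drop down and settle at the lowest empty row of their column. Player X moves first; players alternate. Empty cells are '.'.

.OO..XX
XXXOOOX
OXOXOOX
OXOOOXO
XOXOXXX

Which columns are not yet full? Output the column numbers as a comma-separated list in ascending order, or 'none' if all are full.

Answer: 0,3,4

Derivation:
col 0: top cell = '.' → open
col 1: top cell = 'O' → FULL
col 2: top cell = 'O' → FULL
col 3: top cell = '.' → open
col 4: top cell = '.' → open
col 5: top cell = 'X' → FULL
col 6: top cell = 'X' → FULL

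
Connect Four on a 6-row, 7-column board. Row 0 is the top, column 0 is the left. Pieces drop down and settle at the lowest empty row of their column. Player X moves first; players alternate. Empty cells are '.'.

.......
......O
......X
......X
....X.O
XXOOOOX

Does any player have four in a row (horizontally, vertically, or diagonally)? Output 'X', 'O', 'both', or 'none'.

O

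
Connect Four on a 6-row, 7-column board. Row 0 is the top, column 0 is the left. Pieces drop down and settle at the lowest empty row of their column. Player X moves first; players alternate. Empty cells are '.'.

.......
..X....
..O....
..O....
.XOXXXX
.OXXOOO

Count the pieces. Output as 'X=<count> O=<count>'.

X=8 O=7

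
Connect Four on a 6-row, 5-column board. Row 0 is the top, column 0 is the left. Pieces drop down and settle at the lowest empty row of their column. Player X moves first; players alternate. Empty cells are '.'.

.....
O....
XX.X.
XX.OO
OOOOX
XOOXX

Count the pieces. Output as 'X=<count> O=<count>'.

X=9 O=9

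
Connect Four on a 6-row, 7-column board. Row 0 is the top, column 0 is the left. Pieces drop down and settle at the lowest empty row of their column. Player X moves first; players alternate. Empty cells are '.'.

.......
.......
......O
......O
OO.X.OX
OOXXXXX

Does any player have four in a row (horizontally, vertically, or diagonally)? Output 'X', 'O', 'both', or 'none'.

X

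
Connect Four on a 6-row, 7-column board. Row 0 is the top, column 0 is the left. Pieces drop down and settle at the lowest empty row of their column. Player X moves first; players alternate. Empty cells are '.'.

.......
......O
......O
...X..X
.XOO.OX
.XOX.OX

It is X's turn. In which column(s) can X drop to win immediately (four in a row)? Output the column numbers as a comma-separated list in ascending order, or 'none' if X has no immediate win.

col 0: drop X → no win
col 1: drop X → no win
col 2: drop X → no win
col 3: drop X → no win
col 4: drop X → no win
col 5: drop X → no win
col 6: drop X → no win

Answer: none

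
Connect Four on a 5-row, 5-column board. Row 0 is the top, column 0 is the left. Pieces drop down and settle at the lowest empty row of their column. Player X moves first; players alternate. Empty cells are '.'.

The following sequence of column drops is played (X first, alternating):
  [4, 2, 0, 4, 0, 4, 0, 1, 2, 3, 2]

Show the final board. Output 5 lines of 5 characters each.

Move 1: X drops in col 4, lands at row 4
Move 2: O drops in col 2, lands at row 4
Move 3: X drops in col 0, lands at row 4
Move 4: O drops in col 4, lands at row 3
Move 5: X drops in col 0, lands at row 3
Move 6: O drops in col 4, lands at row 2
Move 7: X drops in col 0, lands at row 2
Move 8: O drops in col 1, lands at row 4
Move 9: X drops in col 2, lands at row 3
Move 10: O drops in col 3, lands at row 4
Move 11: X drops in col 2, lands at row 2

Answer: .....
.....
X.X.O
X.X.O
XOOOX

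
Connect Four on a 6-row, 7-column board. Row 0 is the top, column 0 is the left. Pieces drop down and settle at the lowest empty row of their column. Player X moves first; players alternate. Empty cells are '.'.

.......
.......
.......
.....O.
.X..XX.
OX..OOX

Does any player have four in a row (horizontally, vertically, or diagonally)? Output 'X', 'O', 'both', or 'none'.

none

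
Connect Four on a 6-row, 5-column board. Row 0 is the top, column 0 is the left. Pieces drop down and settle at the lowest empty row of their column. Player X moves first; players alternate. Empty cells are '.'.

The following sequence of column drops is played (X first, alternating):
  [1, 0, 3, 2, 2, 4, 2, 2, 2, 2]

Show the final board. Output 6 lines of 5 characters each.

Move 1: X drops in col 1, lands at row 5
Move 2: O drops in col 0, lands at row 5
Move 3: X drops in col 3, lands at row 5
Move 4: O drops in col 2, lands at row 5
Move 5: X drops in col 2, lands at row 4
Move 6: O drops in col 4, lands at row 5
Move 7: X drops in col 2, lands at row 3
Move 8: O drops in col 2, lands at row 2
Move 9: X drops in col 2, lands at row 1
Move 10: O drops in col 2, lands at row 0

Answer: ..O..
..X..
..O..
..X..
..X..
OXOXO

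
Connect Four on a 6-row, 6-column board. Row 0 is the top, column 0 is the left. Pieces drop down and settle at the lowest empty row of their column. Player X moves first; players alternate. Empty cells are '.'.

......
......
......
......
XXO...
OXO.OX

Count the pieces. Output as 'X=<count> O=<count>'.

X=4 O=4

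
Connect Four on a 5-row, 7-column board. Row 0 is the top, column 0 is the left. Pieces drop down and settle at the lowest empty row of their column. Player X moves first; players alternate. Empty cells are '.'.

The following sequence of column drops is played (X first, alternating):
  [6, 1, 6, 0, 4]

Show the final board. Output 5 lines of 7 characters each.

Move 1: X drops in col 6, lands at row 4
Move 2: O drops in col 1, lands at row 4
Move 3: X drops in col 6, lands at row 3
Move 4: O drops in col 0, lands at row 4
Move 5: X drops in col 4, lands at row 4

Answer: .......
.......
.......
......X
OO..X.X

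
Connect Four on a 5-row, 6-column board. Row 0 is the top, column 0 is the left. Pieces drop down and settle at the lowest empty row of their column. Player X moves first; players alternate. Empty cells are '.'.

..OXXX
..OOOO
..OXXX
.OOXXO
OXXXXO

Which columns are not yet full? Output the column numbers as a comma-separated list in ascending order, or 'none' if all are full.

col 0: top cell = '.' → open
col 1: top cell = '.' → open
col 2: top cell = 'O' → FULL
col 3: top cell = 'X' → FULL
col 4: top cell = 'X' → FULL
col 5: top cell = 'X' → FULL

Answer: 0,1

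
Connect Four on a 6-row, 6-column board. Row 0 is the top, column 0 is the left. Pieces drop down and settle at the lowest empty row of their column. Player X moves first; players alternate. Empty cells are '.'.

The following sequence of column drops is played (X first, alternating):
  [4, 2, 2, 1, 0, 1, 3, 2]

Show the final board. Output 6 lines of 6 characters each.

Move 1: X drops in col 4, lands at row 5
Move 2: O drops in col 2, lands at row 5
Move 3: X drops in col 2, lands at row 4
Move 4: O drops in col 1, lands at row 5
Move 5: X drops in col 0, lands at row 5
Move 6: O drops in col 1, lands at row 4
Move 7: X drops in col 3, lands at row 5
Move 8: O drops in col 2, lands at row 3

Answer: ......
......
......
..O...
.OX...
XOOXX.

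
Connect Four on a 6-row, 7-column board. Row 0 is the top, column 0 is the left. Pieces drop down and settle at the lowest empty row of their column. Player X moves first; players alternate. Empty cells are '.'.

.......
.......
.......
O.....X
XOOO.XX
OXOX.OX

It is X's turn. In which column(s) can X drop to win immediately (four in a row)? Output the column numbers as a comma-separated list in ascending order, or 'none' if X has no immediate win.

Answer: 6

Derivation:
col 0: drop X → no win
col 1: drop X → no win
col 2: drop X → no win
col 3: drop X → no win
col 4: drop X → no win
col 5: drop X → no win
col 6: drop X → WIN!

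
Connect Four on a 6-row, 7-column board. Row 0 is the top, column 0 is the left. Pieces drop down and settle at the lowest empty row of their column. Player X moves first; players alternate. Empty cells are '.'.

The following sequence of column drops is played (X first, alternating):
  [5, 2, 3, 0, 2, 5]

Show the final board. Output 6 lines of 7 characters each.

Answer: .......
.......
.......
.......
..X..O.
O.OX.X.

Derivation:
Move 1: X drops in col 5, lands at row 5
Move 2: O drops in col 2, lands at row 5
Move 3: X drops in col 3, lands at row 5
Move 4: O drops in col 0, lands at row 5
Move 5: X drops in col 2, lands at row 4
Move 6: O drops in col 5, lands at row 4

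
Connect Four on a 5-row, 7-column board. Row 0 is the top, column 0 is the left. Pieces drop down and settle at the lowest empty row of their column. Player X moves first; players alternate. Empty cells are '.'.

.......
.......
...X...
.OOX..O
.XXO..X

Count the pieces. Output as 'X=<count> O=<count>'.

X=5 O=4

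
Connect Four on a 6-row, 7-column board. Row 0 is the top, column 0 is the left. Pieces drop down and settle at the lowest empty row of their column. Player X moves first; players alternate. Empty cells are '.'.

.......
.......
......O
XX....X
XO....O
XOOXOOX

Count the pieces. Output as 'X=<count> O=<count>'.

X=7 O=7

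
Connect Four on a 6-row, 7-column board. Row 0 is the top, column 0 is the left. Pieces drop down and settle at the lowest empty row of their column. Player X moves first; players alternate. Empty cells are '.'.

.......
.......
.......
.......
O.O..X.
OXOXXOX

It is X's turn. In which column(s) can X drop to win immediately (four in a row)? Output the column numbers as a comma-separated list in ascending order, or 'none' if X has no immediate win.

Answer: none

Derivation:
col 0: drop X → no win
col 1: drop X → no win
col 2: drop X → no win
col 3: drop X → no win
col 4: drop X → no win
col 5: drop X → no win
col 6: drop X → no win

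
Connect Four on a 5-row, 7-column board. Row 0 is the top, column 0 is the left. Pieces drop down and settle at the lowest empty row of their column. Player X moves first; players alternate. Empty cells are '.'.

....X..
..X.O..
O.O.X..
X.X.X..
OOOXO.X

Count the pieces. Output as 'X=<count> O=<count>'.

X=8 O=7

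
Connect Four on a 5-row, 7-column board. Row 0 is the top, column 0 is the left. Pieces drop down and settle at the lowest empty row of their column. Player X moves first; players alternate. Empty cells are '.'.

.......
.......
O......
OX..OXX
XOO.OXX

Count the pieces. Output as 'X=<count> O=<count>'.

X=6 O=6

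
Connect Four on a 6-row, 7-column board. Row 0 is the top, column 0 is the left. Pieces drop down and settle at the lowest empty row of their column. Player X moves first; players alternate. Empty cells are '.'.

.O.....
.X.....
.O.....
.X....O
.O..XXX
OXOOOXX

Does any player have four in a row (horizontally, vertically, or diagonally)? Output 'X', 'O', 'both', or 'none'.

none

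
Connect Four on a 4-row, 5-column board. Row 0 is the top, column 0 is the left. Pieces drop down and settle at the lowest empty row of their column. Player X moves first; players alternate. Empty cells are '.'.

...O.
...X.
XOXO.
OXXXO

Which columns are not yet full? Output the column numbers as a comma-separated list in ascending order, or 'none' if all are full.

Answer: 0,1,2,4

Derivation:
col 0: top cell = '.' → open
col 1: top cell = '.' → open
col 2: top cell = '.' → open
col 3: top cell = 'O' → FULL
col 4: top cell = '.' → open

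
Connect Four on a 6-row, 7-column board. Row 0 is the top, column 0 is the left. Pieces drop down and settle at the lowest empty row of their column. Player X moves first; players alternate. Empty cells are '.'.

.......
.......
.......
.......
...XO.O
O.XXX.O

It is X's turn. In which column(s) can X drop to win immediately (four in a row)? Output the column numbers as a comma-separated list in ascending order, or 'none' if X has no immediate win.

col 0: drop X → no win
col 1: drop X → WIN!
col 2: drop X → no win
col 3: drop X → no win
col 4: drop X → no win
col 5: drop X → WIN!
col 6: drop X → no win

Answer: 1,5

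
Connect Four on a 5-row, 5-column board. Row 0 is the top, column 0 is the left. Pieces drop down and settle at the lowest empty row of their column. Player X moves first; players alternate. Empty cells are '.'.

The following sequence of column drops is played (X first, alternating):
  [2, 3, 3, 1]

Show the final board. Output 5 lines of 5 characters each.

Answer: .....
.....
.....
...X.
.OXO.

Derivation:
Move 1: X drops in col 2, lands at row 4
Move 2: O drops in col 3, lands at row 4
Move 3: X drops in col 3, lands at row 3
Move 4: O drops in col 1, lands at row 4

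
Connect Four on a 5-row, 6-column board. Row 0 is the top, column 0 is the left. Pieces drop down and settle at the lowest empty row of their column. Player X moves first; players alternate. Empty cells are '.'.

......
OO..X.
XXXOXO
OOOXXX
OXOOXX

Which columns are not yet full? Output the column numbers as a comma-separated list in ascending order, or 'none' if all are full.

Answer: 0,1,2,3,4,5

Derivation:
col 0: top cell = '.' → open
col 1: top cell = '.' → open
col 2: top cell = '.' → open
col 3: top cell = '.' → open
col 4: top cell = '.' → open
col 5: top cell = '.' → open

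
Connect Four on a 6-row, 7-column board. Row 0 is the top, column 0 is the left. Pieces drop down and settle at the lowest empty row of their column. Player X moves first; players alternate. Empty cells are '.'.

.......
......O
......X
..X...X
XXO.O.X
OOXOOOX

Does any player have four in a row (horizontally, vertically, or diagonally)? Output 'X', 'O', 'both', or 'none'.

X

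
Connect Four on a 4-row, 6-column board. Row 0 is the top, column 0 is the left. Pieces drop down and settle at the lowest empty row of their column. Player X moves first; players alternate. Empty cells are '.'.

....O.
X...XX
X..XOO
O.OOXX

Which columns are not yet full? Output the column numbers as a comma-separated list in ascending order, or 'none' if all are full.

Answer: 0,1,2,3,5

Derivation:
col 0: top cell = '.' → open
col 1: top cell = '.' → open
col 2: top cell = '.' → open
col 3: top cell = '.' → open
col 4: top cell = 'O' → FULL
col 5: top cell = '.' → open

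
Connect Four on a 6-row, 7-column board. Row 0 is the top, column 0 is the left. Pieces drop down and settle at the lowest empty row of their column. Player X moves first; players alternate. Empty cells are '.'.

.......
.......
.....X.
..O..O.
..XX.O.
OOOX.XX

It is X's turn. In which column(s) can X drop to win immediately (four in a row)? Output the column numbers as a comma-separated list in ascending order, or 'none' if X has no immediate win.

col 0: drop X → no win
col 1: drop X → no win
col 2: drop X → no win
col 3: drop X → no win
col 4: drop X → WIN!
col 5: drop X → no win
col 6: drop X → no win

Answer: 4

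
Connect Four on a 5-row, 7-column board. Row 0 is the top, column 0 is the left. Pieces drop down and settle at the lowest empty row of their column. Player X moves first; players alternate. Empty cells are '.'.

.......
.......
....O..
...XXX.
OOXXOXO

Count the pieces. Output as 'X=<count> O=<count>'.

X=6 O=5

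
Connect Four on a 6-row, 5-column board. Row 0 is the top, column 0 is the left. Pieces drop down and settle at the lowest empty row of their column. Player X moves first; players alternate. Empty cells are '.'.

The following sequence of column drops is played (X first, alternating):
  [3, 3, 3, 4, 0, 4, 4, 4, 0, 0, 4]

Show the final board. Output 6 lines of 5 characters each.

Move 1: X drops in col 3, lands at row 5
Move 2: O drops in col 3, lands at row 4
Move 3: X drops in col 3, lands at row 3
Move 4: O drops in col 4, lands at row 5
Move 5: X drops in col 0, lands at row 5
Move 6: O drops in col 4, lands at row 4
Move 7: X drops in col 4, lands at row 3
Move 8: O drops in col 4, lands at row 2
Move 9: X drops in col 0, lands at row 4
Move 10: O drops in col 0, lands at row 3
Move 11: X drops in col 4, lands at row 1

Answer: .....
....X
....O
O..XX
X..OO
X..XO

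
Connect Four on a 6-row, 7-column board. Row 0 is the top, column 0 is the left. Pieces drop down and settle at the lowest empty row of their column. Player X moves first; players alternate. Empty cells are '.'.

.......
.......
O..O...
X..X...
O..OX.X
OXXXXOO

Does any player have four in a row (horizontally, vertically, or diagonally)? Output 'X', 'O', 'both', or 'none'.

X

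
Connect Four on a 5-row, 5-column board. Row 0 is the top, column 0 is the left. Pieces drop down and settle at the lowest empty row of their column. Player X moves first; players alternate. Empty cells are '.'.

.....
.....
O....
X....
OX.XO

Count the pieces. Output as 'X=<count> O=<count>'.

X=3 O=3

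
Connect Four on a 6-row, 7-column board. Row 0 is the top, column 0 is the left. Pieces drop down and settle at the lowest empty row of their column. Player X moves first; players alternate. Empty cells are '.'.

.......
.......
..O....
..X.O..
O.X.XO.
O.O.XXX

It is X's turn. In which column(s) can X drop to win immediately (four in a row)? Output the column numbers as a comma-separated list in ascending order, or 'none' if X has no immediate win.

Answer: 3

Derivation:
col 0: drop X → no win
col 1: drop X → no win
col 2: drop X → no win
col 3: drop X → WIN!
col 4: drop X → no win
col 5: drop X → no win
col 6: drop X → no win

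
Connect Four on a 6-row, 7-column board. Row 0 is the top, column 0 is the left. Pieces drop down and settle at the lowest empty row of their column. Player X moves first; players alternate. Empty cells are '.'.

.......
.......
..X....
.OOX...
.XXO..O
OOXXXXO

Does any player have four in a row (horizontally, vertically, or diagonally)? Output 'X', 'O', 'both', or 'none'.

X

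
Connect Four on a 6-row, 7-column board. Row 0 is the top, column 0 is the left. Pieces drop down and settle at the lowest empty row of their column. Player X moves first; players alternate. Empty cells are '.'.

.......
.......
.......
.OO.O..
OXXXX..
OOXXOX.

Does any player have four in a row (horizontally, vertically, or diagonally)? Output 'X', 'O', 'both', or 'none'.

X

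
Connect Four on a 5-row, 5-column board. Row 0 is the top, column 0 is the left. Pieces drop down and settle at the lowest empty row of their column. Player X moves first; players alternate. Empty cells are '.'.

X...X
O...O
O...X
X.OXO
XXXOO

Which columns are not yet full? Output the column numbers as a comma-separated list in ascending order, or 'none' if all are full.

Answer: 1,2,3

Derivation:
col 0: top cell = 'X' → FULL
col 1: top cell = '.' → open
col 2: top cell = '.' → open
col 3: top cell = '.' → open
col 4: top cell = 'X' → FULL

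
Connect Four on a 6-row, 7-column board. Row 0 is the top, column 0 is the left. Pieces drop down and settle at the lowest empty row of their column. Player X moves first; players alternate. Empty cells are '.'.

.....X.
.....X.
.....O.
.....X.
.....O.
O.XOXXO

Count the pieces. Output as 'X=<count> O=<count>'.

X=6 O=5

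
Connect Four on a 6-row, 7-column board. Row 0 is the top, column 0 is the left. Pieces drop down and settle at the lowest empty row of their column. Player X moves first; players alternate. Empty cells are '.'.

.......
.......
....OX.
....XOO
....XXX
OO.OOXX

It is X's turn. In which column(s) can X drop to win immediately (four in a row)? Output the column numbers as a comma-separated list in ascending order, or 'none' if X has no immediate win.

col 0: drop X → no win
col 1: drop X → no win
col 2: drop X → no win
col 3: drop X → WIN!
col 4: drop X → no win
col 5: drop X → no win
col 6: drop X → no win

Answer: 3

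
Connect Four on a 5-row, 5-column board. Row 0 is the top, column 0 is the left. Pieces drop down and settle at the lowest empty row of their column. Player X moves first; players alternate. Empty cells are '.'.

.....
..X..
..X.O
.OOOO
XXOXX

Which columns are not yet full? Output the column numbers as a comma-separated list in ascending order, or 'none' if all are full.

col 0: top cell = '.' → open
col 1: top cell = '.' → open
col 2: top cell = '.' → open
col 3: top cell = '.' → open
col 4: top cell = '.' → open

Answer: 0,1,2,3,4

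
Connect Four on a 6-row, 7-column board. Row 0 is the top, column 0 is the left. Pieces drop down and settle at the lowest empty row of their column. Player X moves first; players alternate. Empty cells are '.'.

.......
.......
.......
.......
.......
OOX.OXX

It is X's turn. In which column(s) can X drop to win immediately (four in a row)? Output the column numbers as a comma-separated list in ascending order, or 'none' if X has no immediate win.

Answer: none

Derivation:
col 0: drop X → no win
col 1: drop X → no win
col 2: drop X → no win
col 3: drop X → no win
col 4: drop X → no win
col 5: drop X → no win
col 6: drop X → no win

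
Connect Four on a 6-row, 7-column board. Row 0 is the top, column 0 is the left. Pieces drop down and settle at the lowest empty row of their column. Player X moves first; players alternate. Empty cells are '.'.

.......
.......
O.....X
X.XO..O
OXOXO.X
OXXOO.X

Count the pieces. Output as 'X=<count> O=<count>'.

X=9 O=9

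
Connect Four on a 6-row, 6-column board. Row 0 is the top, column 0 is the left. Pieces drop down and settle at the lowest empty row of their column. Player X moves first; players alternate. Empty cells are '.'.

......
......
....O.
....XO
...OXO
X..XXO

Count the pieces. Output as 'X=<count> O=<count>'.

X=5 O=5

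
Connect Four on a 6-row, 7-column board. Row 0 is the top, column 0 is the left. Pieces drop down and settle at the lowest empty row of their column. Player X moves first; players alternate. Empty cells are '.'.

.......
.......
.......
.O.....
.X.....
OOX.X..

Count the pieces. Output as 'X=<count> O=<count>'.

X=3 O=3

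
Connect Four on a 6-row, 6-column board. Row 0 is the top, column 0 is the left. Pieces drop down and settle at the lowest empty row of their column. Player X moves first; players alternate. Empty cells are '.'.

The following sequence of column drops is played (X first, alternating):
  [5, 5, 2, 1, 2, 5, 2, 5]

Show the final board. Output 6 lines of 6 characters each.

Answer: ......
......
.....O
..X..O
..X..O
.OX..X

Derivation:
Move 1: X drops in col 5, lands at row 5
Move 2: O drops in col 5, lands at row 4
Move 3: X drops in col 2, lands at row 5
Move 4: O drops in col 1, lands at row 5
Move 5: X drops in col 2, lands at row 4
Move 6: O drops in col 5, lands at row 3
Move 7: X drops in col 2, lands at row 3
Move 8: O drops in col 5, lands at row 2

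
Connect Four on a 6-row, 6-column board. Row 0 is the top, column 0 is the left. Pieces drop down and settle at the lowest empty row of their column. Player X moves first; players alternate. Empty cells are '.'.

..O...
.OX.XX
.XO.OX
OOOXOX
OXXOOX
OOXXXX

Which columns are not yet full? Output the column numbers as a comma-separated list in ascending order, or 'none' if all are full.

Answer: 0,1,3,4,5

Derivation:
col 0: top cell = '.' → open
col 1: top cell = '.' → open
col 2: top cell = 'O' → FULL
col 3: top cell = '.' → open
col 4: top cell = '.' → open
col 5: top cell = '.' → open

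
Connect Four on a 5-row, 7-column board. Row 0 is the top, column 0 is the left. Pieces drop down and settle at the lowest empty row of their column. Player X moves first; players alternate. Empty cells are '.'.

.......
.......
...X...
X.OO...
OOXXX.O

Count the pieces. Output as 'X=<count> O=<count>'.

X=5 O=5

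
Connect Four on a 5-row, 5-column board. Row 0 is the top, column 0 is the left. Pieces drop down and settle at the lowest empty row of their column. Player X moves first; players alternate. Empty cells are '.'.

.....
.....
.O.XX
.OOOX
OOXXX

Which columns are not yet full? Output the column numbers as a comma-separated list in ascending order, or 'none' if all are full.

col 0: top cell = '.' → open
col 1: top cell = '.' → open
col 2: top cell = '.' → open
col 3: top cell = '.' → open
col 4: top cell = '.' → open

Answer: 0,1,2,3,4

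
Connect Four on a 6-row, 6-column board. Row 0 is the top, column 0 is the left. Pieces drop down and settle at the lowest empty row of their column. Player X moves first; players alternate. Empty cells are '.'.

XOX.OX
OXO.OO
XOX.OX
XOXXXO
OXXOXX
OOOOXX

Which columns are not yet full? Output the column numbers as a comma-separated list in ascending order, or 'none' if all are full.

Answer: 3

Derivation:
col 0: top cell = 'X' → FULL
col 1: top cell = 'O' → FULL
col 2: top cell = 'X' → FULL
col 3: top cell = '.' → open
col 4: top cell = 'O' → FULL
col 5: top cell = 'X' → FULL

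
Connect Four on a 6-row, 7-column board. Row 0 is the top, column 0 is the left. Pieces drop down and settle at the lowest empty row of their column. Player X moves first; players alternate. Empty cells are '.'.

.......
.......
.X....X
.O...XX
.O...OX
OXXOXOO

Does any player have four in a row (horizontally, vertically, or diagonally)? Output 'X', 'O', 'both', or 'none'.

none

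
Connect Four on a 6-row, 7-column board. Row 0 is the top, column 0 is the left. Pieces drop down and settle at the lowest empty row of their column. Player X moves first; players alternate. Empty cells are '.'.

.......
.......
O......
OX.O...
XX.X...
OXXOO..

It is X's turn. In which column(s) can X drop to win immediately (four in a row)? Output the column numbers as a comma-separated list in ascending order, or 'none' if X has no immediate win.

Answer: 1,2

Derivation:
col 0: drop X → no win
col 1: drop X → WIN!
col 2: drop X → WIN!
col 3: drop X → no win
col 4: drop X → no win
col 5: drop X → no win
col 6: drop X → no win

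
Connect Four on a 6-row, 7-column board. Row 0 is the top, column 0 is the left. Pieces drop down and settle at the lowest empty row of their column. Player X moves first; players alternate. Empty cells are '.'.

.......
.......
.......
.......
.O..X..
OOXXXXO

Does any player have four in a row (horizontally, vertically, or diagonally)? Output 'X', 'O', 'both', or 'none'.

X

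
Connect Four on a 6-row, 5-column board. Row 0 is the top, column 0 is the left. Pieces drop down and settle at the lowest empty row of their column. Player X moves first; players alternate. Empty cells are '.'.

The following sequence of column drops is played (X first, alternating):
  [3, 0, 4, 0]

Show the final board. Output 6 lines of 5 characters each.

Answer: .....
.....
.....
.....
O....
O..XX

Derivation:
Move 1: X drops in col 3, lands at row 5
Move 2: O drops in col 0, lands at row 5
Move 3: X drops in col 4, lands at row 5
Move 4: O drops in col 0, lands at row 4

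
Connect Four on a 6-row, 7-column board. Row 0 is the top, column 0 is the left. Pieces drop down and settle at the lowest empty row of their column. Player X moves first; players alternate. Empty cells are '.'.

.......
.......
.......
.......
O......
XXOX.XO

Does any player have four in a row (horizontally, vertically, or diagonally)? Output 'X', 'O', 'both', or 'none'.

none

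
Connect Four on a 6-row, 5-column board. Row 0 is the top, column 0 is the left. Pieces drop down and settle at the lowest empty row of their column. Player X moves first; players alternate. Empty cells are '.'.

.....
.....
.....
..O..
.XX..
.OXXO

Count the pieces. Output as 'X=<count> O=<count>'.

X=4 O=3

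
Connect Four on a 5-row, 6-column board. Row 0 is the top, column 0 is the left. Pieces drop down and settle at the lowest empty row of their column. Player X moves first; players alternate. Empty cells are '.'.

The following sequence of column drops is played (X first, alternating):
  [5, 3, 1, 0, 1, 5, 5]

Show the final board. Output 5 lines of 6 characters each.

Move 1: X drops in col 5, lands at row 4
Move 2: O drops in col 3, lands at row 4
Move 3: X drops in col 1, lands at row 4
Move 4: O drops in col 0, lands at row 4
Move 5: X drops in col 1, lands at row 3
Move 6: O drops in col 5, lands at row 3
Move 7: X drops in col 5, lands at row 2

Answer: ......
......
.....X
.X...O
OX.O.X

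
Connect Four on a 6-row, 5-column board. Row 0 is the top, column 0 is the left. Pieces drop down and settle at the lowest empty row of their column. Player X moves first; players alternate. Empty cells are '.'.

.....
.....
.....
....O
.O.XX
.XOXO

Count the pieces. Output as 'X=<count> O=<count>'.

X=4 O=4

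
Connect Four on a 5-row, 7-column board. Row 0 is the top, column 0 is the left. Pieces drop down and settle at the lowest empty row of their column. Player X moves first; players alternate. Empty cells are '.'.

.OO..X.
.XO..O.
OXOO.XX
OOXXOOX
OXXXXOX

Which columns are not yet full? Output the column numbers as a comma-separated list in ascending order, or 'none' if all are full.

col 0: top cell = '.' → open
col 1: top cell = 'O' → FULL
col 2: top cell = 'O' → FULL
col 3: top cell = '.' → open
col 4: top cell = '.' → open
col 5: top cell = 'X' → FULL
col 6: top cell = '.' → open

Answer: 0,3,4,6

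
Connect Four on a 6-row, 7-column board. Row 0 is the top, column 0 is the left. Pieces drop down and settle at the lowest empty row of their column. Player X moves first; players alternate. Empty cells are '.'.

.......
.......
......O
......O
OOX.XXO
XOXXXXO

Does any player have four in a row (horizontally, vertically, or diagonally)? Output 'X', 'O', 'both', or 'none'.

both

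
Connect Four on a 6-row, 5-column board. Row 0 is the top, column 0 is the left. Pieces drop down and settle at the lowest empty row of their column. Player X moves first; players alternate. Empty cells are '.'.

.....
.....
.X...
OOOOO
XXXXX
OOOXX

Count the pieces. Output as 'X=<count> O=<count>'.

X=8 O=8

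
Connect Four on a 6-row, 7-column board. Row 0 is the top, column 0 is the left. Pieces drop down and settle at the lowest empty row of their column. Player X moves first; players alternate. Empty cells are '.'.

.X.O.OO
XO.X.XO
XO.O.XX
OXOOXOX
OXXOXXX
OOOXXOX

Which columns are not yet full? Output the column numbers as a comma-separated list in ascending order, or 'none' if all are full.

col 0: top cell = '.' → open
col 1: top cell = 'X' → FULL
col 2: top cell = '.' → open
col 3: top cell = 'O' → FULL
col 4: top cell = '.' → open
col 5: top cell = 'O' → FULL
col 6: top cell = 'O' → FULL

Answer: 0,2,4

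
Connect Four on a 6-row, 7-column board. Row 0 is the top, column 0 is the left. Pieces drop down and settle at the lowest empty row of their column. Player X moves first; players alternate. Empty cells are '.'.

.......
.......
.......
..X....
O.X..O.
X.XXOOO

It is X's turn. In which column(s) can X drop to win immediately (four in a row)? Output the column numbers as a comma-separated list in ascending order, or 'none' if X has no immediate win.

col 0: drop X → no win
col 1: drop X → WIN!
col 2: drop X → WIN!
col 3: drop X → no win
col 4: drop X → no win
col 5: drop X → no win
col 6: drop X → no win

Answer: 1,2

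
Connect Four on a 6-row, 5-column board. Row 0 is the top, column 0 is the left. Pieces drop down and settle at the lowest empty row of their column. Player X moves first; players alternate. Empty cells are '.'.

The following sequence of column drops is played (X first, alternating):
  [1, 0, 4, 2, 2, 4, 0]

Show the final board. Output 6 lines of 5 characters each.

Answer: .....
.....
.....
.....
X.X.O
OXO.X

Derivation:
Move 1: X drops in col 1, lands at row 5
Move 2: O drops in col 0, lands at row 5
Move 3: X drops in col 4, lands at row 5
Move 4: O drops in col 2, lands at row 5
Move 5: X drops in col 2, lands at row 4
Move 6: O drops in col 4, lands at row 4
Move 7: X drops in col 0, lands at row 4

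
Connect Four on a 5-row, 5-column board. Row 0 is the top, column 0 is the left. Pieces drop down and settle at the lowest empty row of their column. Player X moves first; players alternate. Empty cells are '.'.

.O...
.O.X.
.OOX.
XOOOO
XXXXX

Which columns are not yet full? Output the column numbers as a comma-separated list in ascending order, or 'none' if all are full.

col 0: top cell = '.' → open
col 1: top cell = 'O' → FULL
col 2: top cell = '.' → open
col 3: top cell = '.' → open
col 4: top cell = '.' → open

Answer: 0,2,3,4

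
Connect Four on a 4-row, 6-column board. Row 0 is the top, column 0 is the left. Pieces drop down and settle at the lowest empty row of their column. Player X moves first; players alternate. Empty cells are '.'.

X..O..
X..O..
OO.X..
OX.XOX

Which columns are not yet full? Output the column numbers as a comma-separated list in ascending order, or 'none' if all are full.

Answer: 1,2,4,5

Derivation:
col 0: top cell = 'X' → FULL
col 1: top cell = '.' → open
col 2: top cell = '.' → open
col 3: top cell = 'O' → FULL
col 4: top cell = '.' → open
col 5: top cell = '.' → open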